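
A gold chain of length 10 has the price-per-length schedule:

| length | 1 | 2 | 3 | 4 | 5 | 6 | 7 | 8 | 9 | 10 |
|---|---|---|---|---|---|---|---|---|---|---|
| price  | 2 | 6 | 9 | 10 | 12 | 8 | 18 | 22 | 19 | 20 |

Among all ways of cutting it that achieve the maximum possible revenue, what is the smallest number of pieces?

Let r[k] be the best obtainable value from length k. For each k, try every first piece i and keep the best of price[i] + r[k−i].
r[1] = 2
r[2] = 6
r[3] = 9
r[4] = 12  (first piece 2, then r[2]=6)
r[5] = 15  (first piece 2, then r[3]=9)
r[6] = 18  (first piece 2, then r[4]=12)
r[7] = 21  (first piece 2, then r[5]=15)
r[8] = 24  (first piece 2, then r[6]=18)
r[9] = 27  (first piece 2, then r[7]=21)
r[10] = 30  (first piece 2, then r[8]=24)
Maximum revenue is $30.
Now minimize piece count subject to staying optimal: for each k, pieces[k] = 1 + min over i with p[i]+r[k−i]=r[k] of pieces[k−i].
pieces[7] = 3
pieces[8] = 3
pieces[9] = 3
pieces[10] = 4

4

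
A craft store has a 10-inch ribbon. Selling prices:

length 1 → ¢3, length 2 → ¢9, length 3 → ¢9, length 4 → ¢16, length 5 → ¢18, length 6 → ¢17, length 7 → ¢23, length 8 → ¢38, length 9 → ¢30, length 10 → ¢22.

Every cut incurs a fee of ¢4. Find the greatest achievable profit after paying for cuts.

43

Let v[k] be the best obtainable value from length k. For each k, try every first piece i and keep the best of price[i] + v[k−i] minus the 4 cut fee when i<k.
v[1] = 3
v[2] = max(3+3-4, 9+0) = 9
v[3] = max(3+9-4, 9+3-4, 9+0) = 9
v[4] = max(3+9-4, 9+9-4, 9+3-4, 16+0) = 16
v[5] = max(3+16-4, 9+9-4, 9+9-4, 16+3-4, 18+0) = 18
v[6] = max(3+18-4, 9+16-4, 9+9-4, 16+9-4, 18+3-4, 17+0) = 21
v[7] = max(3+21-4, 9+18-4, 9+16-4, …, 17+3-4, 23+0) = 23
v[8] = max(3+23-4, 9+21-4, 9+18-4, …, 23+3-4, 38+0) = 38
v[9] = max(3+38-4, 9+23-4, 9+21-4, …, 38+3-4, 30+0) = 37
v[10] = max(3+37-4, 9+38-4, 9+23-4, …, 30+3-4, 22+0) = 43
One optimal plan: pieces 8 + 2 (1 cut) → ¢47 − ¢4 = ¢43.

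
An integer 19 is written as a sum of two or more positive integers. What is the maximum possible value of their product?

Define m[k] = max over 1≤i<k of i · max(k−i, m[k−i]); the inner max lets the remainder stay uncut if that's better.
m[2] = 1*max(1,0) = 1*1 = 1
m[3] = 1*max(2,1) = 1*2 = 2
m[4] = 2*max(2,1) = 2*2 = 4
m[5] = 2*max(3,2) = 2*3 = 6
m[6] = 3*max(3,2) = 3*3 = 9
m[7] = 2*max(5,6) = 2*6 = 12
m[8] = 2*max(6,9) = 2*9 = 18
m[9] = 3*max(6,9) = 3*9 = 27
m[10] = 2*max(8,18) = 2*18 = 36
m[11] = 2*max(9,27) = 2*27 = 54
m[12] = 3*max(9,27) = 3*27 = 81
m[13] = 2*max(11,54) = 2*54 = 108
m[14] = 2*max(12,81) = 2*81 = 162
m[15] = 3*max(12,81) = 3*81 = 243
m[16] = 2*max(14,162) = 2*162 = 324
m[17] = 2*max(15,243) = 2*243 = 486
m[18] = 3*max(15,243) = 3*243 = 729
m[19] = 2*max(17,486) = 2*486 = 972
One optimal split: 3 + 3 + 3 + 3 + 3 + 2 + 2; product 3*3*3*3*3*2*2 = 972.

972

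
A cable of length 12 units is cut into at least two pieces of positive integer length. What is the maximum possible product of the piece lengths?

Let prod[k] be the best product for length k (with at least one cut). For each first piece i, the rest contributes max(k−i, prod[k−i]).
prod[2] = 1*max(1,0) = 1*1 = 1
prod[3] = 1*max(2,1) = 1*2 = 2
prod[4] = 2*max(2,1) = 2*2 = 4
prod[5] = 2*max(3,2) = 2*3 = 6
prod[6] = 3*max(3,2) = 3*3 = 9
prod[7] = 2*max(5,6) = 2*6 = 12
prod[8] = 2*max(6,9) = 2*9 = 18
prod[9] = 3*max(6,9) = 3*9 = 27
prod[10] = 2*max(8,18) = 2*18 = 36
prod[11] = 2*max(9,27) = 2*27 = 54
prod[12] = 3*max(9,27) = 3*27 = 81
One optimal split: 3 + 3 + 3 + 3; product 3*3*3*3 = 81.

81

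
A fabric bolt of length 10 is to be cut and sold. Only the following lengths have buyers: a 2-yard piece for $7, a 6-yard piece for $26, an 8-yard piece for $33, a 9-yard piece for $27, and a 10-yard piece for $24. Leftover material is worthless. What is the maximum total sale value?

40

Build f[k] bottom-up: f[k] = max over allowed piece i of (p[i] + f[k−i]).
f[1] = 0
f[2] = 7
f[3] = 7
f[4] = 14  (first piece 2, then f[2]=7)
f[5] = 14
f[6] = max(7+14, 26+0) = 26
f[7] = max(7+14, 26+0) = 26
f[8] = max(7+26, 26+7, 33+0) = 33
f[9] = max(7+26, 26+7, 33+0, 27+0) = 33
f[10] = max(7+33, 26+14, 33+7, 27+0, 24+0) = 40
One optimal cutting: 6 + 2 + 2 → $40.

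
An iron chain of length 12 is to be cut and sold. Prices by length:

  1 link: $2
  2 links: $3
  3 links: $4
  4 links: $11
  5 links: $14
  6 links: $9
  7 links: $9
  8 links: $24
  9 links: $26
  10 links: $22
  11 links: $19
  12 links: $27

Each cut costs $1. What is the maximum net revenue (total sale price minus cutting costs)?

Let v[k] be the best obtainable value from length k. For each k, try every first piece i and keep the best of price[i] + v[k−i] minus the 1 cut fee when i<k.
v[1] = 2
v[2] = 3  (first piece 1, then v[1]=2)
v[3] = 4  (first piece 1, then v[2]=3)
v[4] = 11
v[5] = 14
v[6] = 15  (first piece 1, then v[5]=14)
v[7] = 16  (first piece 1, then v[6]=15)
v[8] = 24
v[9] = 26
v[10] = 27  (first piece 1, then v[9]=26)
v[11] = 28  (first piece 1, then v[10]=27)
v[12] = 34  (first piece 4, then v[8]=24)
One optimal plan: pieces 8 + 4 (1 cut) → $35 − $1 = $34.

34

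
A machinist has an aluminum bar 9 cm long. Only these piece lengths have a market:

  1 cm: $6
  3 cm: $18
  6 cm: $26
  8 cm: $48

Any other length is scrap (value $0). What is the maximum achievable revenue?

Let best[k] be the best obtainable value from length k. For each k, try every first piece i and keep the best of price[i] + best[k−i].
best[1] = 6
best[2] = 12  (first piece 1, then best[1]=6)
best[3] = max(6+12, 18+0) = 18
best[4] = max(6+18, 18+6) = 24
best[5] = max(6+24, 18+12) = 30
best[6] = max(6+30, 18+18, 26+0) = 36
best[7] = max(6+36, 18+24, 26+6) = 42
best[8] = max(6+42, 18+30, 26+12, 48+0) = 48
best[9] = max(6+48, 18+36, 26+18, 48+6) = 54
One optimal cutting: 1 + 1 + 1 + 1 + 1 + 1 + 1 + 1 + 1 → $54.

54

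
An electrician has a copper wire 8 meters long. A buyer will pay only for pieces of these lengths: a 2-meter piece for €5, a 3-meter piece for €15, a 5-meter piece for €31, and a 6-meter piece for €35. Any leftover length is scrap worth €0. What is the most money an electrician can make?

Consider every possible first cut. r[k] is the best of p[i]+r[k−i] over all sellable i≤k.
r[1] = 0
r[2] = 5
r[3] = max(5+0, 15+0) = 15
r[4] = max(5+5, 15+0) = 15
r[5] = max(5+15, 15+5, 31+0) = 31
r[6] = max(5+15, 15+15, 31+0, 35+0) = 35
r[7] = max(5+31, 15+15, 31+5, 35+0) = 36
r[8] = max(5+35, 15+31, 31+15, 35+5) = 46
One optimal cutting: 5 + 3 → €46.

46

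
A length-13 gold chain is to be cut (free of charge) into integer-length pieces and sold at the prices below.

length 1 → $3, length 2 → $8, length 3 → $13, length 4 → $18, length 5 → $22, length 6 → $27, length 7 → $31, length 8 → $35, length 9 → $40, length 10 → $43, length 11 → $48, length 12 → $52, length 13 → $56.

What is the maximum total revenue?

58

Let best[k] be the best obtainable value from length k. For each k, try every first piece i and keep the best of price[i] + best[k−i].
best[1] = 3
best[2] = 8
best[3] = 13
best[4] = 18
best[5] = 22
best[6] = 27
best[7] = 31  (first piece 3, then best[4]=18)
best[8] = 36  (first piece 4, then best[4]=18)
best[9] = 40  (first piece 3, then best[6]=27)
best[10] = 45  (first piece 4, then best[6]=27)
best[11] = 49  (first piece 3, then best[8]=36)
best[12] = 54  (first piece 4, then best[8]=36)
best[13] = 58  (first piece 3, then best[10]=45)
One optimal cutting: 6 + 4 + 3 → $27 + $18 + $13 = $58.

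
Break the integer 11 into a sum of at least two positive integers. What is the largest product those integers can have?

54

Let prod[k] be the best product for length k (with at least one cut). For each first piece i, the rest contributes max(k−i, prod[k−i]).
prod[2] = 1*max(1,0) = 1*1 = 1
prod[3] = max(1*2, 2*1) = 2
prod[4] = max(1*3, 2*2, 3*1) = 4
prod[5] = max(1*4, 2*3, 3*2, 4*1) = 6
prod[6] = max(1*6, 2*4, 3*3, 4*2, 5*1) = 9
prod[7] = max(1*9, 2*6, 3*4, 4*3, 5*2, 6*1) = 12
prod[8] = max(1*12, 2*9, 3*6, …, 6*2, 7*1) = 18
prod[9] = max(1*18, 2*12, 3*9, …, 7*2, 8*1) = 27
prod[10] = max(1*27, 2*18, 3*12, …, 8*2, 9*1) = 36
prod[11] = max(1*36, 2*27, 3*18, …, 9*2, 10*1) = 54
One optimal split: 3 + 3 + 3 + 2; product 3*3*3*2 = 54.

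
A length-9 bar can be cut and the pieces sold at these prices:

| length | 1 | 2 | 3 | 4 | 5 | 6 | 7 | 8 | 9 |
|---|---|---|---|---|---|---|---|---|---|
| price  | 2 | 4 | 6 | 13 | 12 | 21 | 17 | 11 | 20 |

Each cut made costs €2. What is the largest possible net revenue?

25

Consider every possible first cut. v[k] is the best of p[i]+v[k−i] over all sellable i≤k, charging 2 whenever i<k.
v[1] = 2
v[2] = 4
v[3] = 6
v[4] = 13
v[5] = 13  (first piece 1, then v[4]=13)
v[6] = 21
v[7] = 21  (first piece 1, then v[6]=21)
v[8] = 24  (first piece 4, then v[4]=13)
v[9] = 25  (first piece 3, then v[6]=21)
One optimal plan: pieces 6 + 3 (1 cut) → €27 − €2 = €25.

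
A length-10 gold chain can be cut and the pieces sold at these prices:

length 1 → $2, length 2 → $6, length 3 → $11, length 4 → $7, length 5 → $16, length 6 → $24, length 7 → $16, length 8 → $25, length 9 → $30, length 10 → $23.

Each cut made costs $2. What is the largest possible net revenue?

Let net[k] be the best obtainable value from length k. For each k, try every first piece i and keep the best of price[i] + net[k−i] minus the 2 cut fee when i<k.
net[1] = 2
net[2] = max(2+2-2, 6+0) = 6
net[3] = max(2+6-2, 6+2-2, 11+0) = 11
net[4] = max(2+11-2, 6+6-2, 11+2-2, 7+0) = 11
net[5] = max(2+11-2, 6+11-2, 11+6-2, 7+2-2, 16+0) = 16
net[6] = max(2+16-2, 6+11-2, 11+11-2, 7+6-2, 16+2-2, 24+0) = 24
net[7] = max(2+24-2, 6+16-2, 11+11-2, …, 24+2-2, 16+0) = 24
net[8] = max(2+24-2, 6+24-2, 11+16-2, …, 16+2-2, 25+0) = 28
net[9] = max(2+28-2, 6+24-2, 11+24-2, …, 25+2-2, 30+0) = 33
net[10] = max(2+33-2, 6+28-2, 11+24-2, …, 30+2-2, 23+0) = 33
One optimal plan: pieces 6 + 3 + 1 (2 cuts) → $37 − $4 = $33.

33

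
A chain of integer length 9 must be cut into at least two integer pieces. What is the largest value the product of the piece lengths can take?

27

Fill P[k] for k=2..9: at each k try every first piece i and multiply by the better of (k−i) uncut or P[k−i].
Small cases: P[2]=1, P[3]=2, P[4]=4.
P[5] = 2*max(3,2) = 2*3 = 6
P[6] = 3*max(3,2) = 3*3 = 9
P[7] = 2*max(5,6) = 2*6 = 12
P[8] = 2*max(6,9) = 2*9 = 18
P[9] = 3*max(6,9) = 3*9 = 27
One optimal split: 3 + 3 + 3; product 3*3*3 = 27.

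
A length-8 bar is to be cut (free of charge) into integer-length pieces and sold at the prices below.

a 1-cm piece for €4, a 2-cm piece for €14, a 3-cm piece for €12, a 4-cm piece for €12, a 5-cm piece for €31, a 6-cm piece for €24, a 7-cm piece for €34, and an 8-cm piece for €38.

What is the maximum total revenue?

56

Consider every possible first cut. r[k] is the best of p[i]+r[k−i] over all sellable i≤k.
r[1] = 4
r[2] = max(4+4, 14+0) = 14
r[3] = max(4+14, 14+4, 12+0) = 18
r[4] = max(4+18, 14+14, 12+4, 12+0) = 28
r[5] = max(4+28, 14+18, 12+14, 12+4, 31+0) = 32
r[6] = max(4+32, 14+28, 12+18, 12+14, 31+4, 24+0) = 42
r[7] = max(4+42, 14+32, 12+28, …, 24+4, 34+0) = 46
r[8] = max(4+46, 14+42, 12+32, …, 34+4, 38+0) = 56
One optimal cutting: 2 + 2 + 2 + 2 → €14 + €14 + €14 + €14 = €56.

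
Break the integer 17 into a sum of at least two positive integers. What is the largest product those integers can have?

486

Let P[k] be the best product for length k (with at least one cut). For each first piece i, the rest contributes max(k−i, P[k−i]).
P[2] = 1*max(1,0) = 1*1 = 1
P[3] = 1*max(2,1) = 1*2 = 2
P[4] = 2*max(2,1) = 2*2 = 4
P[5] = 2*max(3,2) = 2*3 = 6
P[6] = 3*max(3,2) = 3*3 = 9
P[7] = 2*max(5,6) = 2*6 = 12
P[8] = 2*max(6,9) = 2*9 = 18
P[9] = 3*max(6,9) = 3*9 = 27
P[10] = 2*max(8,18) = 2*18 = 36
P[11] = 2*max(9,27) = 2*27 = 54
P[12] = 3*max(9,27) = 3*27 = 81
P[13] = 2*max(11,54) = 2*54 = 108
P[14] = 2*max(12,81) = 2*81 = 162
P[15] = 3*max(12,81) = 3*81 = 243
P[16] = 2*max(14,162) = 2*162 = 324
P[17] = 2*max(15,243) = 2*243 = 486
One optimal split: 3 + 3 + 3 + 3 + 3 + 2; product 3*3*3*3*3*2 = 486.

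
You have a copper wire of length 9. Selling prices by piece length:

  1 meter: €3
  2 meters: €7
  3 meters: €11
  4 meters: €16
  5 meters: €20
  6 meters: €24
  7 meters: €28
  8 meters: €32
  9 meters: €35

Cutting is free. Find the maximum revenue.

Consider every possible first cut. v[k] is the best of p[i]+v[k−i] over all sellable i≤k.
v[1] = 3
v[2] = max(3+3, 7+0) = 7
v[3] = max(3+7, 7+3, 11+0) = 11
v[4] = max(3+11, 7+7, 11+3, 16+0) = 16
v[5] = max(3+16, 7+11, 11+7, 16+3, 20+0) = 20
v[6] = max(3+20, 7+16, 11+11, 16+7, 20+3, 24+0) = 24
v[7] = max(3+24, 7+20, 11+16, …, 24+3, 28+0) = 28
v[8] = max(3+28, 7+24, 11+20, …, 28+3, 32+0) = 32
v[9] = max(3+32, 7+28, 11+24, …, 32+3, 35+0) = 36
One optimal cutting: 5 + 4 → €20 + €16 = €36.

36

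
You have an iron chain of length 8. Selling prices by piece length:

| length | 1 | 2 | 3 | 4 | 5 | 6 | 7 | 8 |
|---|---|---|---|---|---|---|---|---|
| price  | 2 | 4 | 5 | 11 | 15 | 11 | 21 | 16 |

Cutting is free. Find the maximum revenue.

23

Consider every possible first cut. r[k] is the best of p[i]+r[k−i] over all sellable i≤k.
r[1] = 2
r[2] = max(2+2, 4+0) = 4
r[3] = max(2+4, 4+2, 5+0) = 6
r[4] = max(2+6, 4+4, 5+2, 11+0) = 11
r[5] = max(2+11, 4+6, 5+4, 11+2, 15+0) = 15
r[6] = max(2+15, 4+11, 5+6, 11+4, 15+2, 11+0) = 17
r[7] = max(2+17, 4+15, 5+11, …, 11+2, 21+0) = 21
r[8] = max(2+21, 4+17, 5+15, …, 21+2, 16+0) = 23
One optimal cutting: 7 + 1 → $21 + $2 = $23.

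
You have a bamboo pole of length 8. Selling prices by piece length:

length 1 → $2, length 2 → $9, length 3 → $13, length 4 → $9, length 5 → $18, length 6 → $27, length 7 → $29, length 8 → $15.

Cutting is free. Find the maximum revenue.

36

Consider every possible first cut. best[k] is the best of p[i]+best[k−i] over all sellable i≤k.
best[1] = 2
best[2] = 9
best[3] = 13
best[4] = 18  (first piece 2, then best[2]=9)
best[5] = 22  (first piece 2, then best[3]=13)
best[6] = 27  (first piece 2, then best[4]=18)
best[7] = 31  (first piece 2, then best[5]=22)
best[8] = 36  (first piece 2, then best[6]=27)
One optimal cutting: 2 + 2 + 2 + 2 → $9 + $9 + $9 + $9 = $36.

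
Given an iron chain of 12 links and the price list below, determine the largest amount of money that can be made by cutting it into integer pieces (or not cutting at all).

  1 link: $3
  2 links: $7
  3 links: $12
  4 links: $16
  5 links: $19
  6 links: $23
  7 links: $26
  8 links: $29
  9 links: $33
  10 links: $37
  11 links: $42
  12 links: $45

Let best[k] be the best obtainable value from length k. For each k, try every first piece i and keep the best of price[i] + best[k−i].
best[1] = 3
best[2] = 7
best[3] = 12
best[4] = 16
best[5] = 19  (first piece 1, then best[4]=16)
best[6] = 24  (first piece 3, then best[3]=12)
best[7] = 28  (first piece 3, then best[4]=16)
best[8] = 32  (first piece 4, then best[4]=16)
best[9] = 36  (first piece 3, then best[6]=24)
best[10] = 40  (first piece 3, then best[7]=28)
best[11] = 44  (first piece 3, then best[8]=32)
best[12] = 48  (first piece 3, then best[9]=36)
One optimal cutting: 3 + 3 + 3 + 3 → $12 + $12 + $12 + $12 = $48.

48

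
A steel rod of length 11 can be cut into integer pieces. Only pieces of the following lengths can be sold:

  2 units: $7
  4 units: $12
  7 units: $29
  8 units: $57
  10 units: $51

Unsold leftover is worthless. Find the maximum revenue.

Build best[k] bottom-up: best[k] = max over allowed piece i of (p[i] + best[k−i]).
best[1] = 0
best[2] = 7
best[3] = 7
best[4] = max(7+7, 12+0) = 14
best[5] = max(7+7, 12+0) = 14
best[6] = max(7+14, 12+7) = 21
best[7] = max(7+14, 12+7, 29+0) = 29
best[8] = max(7+21, 12+14, 29+0, 57+0) = 57
best[9] = max(7+29, 12+14, 29+7, 57+0) = 57
best[10] = max(7+57, 12+21, 29+7, 57+7, 51+0) = 64
best[11] = max(7+57, 12+29, 29+14, 57+7, 51+0) = 64
One optimal cutting: pieces 8 + 2 with 1 unit of scrap → $64.

64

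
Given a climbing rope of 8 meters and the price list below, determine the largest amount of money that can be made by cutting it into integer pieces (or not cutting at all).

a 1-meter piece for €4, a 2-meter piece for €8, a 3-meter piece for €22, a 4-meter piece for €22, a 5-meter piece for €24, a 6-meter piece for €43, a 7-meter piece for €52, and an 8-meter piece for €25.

Build r[k] bottom-up: r[k] = max over allowed piece i of (p[i] + r[k−i]).
r[1] = 4
r[2] = max(4+4, 8+0) = 8
r[3] = max(4+8, 8+4, 22+0) = 22
r[4] = max(4+22, 8+8, 22+4, 22+0) = 26
r[5] = max(4+26, 8+22, 22+8, 22+4, 24+0) = 30
r[6] = max(4+30, 8+26, 22+22, 22+8, 24+4, 43+0) = 44
r[7] = max(4+44, 8+30, 22+26, …, 43+4, 52+0) = 52
r[8] = max(4+52, 8+44, 22+30, …, 52+4, 25+0) = 56
One optimal cutting: 7 + 1 → €52 + €4 = €56.

56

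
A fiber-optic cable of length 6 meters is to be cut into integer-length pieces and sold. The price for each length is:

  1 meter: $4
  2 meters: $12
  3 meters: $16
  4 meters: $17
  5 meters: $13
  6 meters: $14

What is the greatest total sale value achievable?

36

Let v[k] be the best obtainable value from length k. For each k, try every first piece i and keep the best of price[i] + v[k−i].
v[1] = 4
v[2] = 12
v[3] = 16  (first piece 1, then v[2]=12)
v[4] = 24  (first piece 2, then v[2]=12)
v[5] = 28  (first piece 1, then v[4]=24)
v[6] = 36  (first piece 2, then v[4]=24)
One optimal cutting: 2 + 2 + 2 → $12 + $12 + $12 = $36.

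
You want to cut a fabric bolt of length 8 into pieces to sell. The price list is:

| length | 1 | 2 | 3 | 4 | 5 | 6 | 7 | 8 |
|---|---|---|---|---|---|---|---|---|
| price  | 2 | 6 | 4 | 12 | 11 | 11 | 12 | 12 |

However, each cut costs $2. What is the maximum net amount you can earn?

Let net[k] be the best obtainable value from length k. For each k, try every first piece i and keep the best of price[i] + net[k−i] minus the 2 cut fee when i<k.
net[1] = 2
net[2] = 6
net[3] = 6  (first piece 1, then net[2]=6)
net[4] = 12
net[5] = 12  (first piece 1, then net[4]=12)
net[6] = 16  (first piece 2, then net[4]=12)
net[7] = 16  (first piece 1, then net[6]=16)
net[8] = 22  (first piece 4, then net[4]=12)
One optimal plan: pieces 4 + 4 (1 cut) → $24 − $2 = $22.

22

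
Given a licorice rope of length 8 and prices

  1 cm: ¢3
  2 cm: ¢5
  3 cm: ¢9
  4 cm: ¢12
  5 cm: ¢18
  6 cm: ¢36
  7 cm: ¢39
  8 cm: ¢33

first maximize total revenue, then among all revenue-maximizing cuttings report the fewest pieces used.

Consider every possible first cut. r[k] is the best of p[i]+r[k−i] over all sellable i≤k.
r[1] = 3
r[2] = max(3+3, 5+0) = 6
r[3] = max(3+6, 5+3, 9+0) = 9
r[4] = max(3+9, 5+6, 9+3, 12+0) = 12
r[5] = max(3+12, 5+9, 9+6, 12+3, 18+0) = 18
r[6] = max(3+18, 5+12, 9+9, 12+6, 18+3, 36+0) = 36
r[7] = max(3+36, 5+18, 9+12, …, 36+3, 39+0) = 39
r[8] = max(3+39, 5+36, 9+18, …, 39+3, 33+0) = 42
Maximum revenue is ¢42.
Now minimize piece count subject to staying optimal: for each k, pieces[k] = 1 + min over i with p[i]+r[k−i]=r[k] of pieces[k−i].
pieces[5] = 1
pieces[6] = 1
pieces[7] = 1
pieces[8] = 2

2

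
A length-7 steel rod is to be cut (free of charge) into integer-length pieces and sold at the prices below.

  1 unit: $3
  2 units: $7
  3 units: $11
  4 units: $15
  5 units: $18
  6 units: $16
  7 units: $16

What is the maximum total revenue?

Let r[k] be the best obtainable value from length k. For each k, try every first piece i and keep the best of price[i] + r[k−i].
r[1] = 3
r[2] = 7
r[3] = 11
r[4] = 15
r[5] = 18  (first piece 1, then r[4]=15)
r[6] = 22  (first piece 2, then r[4]=15)
r[7] = 26  (first piece 3, then r[4]=15)
One optimal cutting: 4 + 3 → $15 + $11 = $26.

26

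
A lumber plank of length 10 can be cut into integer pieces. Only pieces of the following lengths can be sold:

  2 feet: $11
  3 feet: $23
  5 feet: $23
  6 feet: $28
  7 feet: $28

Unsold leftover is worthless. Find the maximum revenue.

Consider every possible first cut. best[k] is the best of p[i]+best[k−i] over all sellable i≤k.
best[1] = 0
best[2] = 11
best[3] = 23
best[4] = 23
best[5] = 34  (first piece 2, then best[3]=23)
best[6] = 46  (first piece 3, then best[3]=23)
best[7] = 46
best[8] = 57  (first piece 2, then best[6]=46)
best[9] = 69  (first piece 3, then best[6]=46)
best[10] = 69
One optimal cutting: pieces 3 + 3 + 3 with 1 foot of scrap → $69.

69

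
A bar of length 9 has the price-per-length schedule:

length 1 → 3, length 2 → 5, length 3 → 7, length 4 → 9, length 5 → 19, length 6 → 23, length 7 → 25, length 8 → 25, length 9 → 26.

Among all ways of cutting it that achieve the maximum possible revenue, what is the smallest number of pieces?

4

Consider every possible first cut. r[k] is the best of p[i]+r[k−i] over all sellable i≤k.
r[1] = 3
r[2] = 6  (first piece 1, then r[1]=3)
r[3] = 9  (first piece 1, then r[2]=6)
r[4] = 12  (first piece 1, then r[3]=9)
r[5] = 19
r[6] = 23
r[7] = 26  (first piece 1, then r[6]=23)
r[8] = 29  (first piece 1, then r[7]=26)
r[9] = 32  (first piece 1, then r[8]=29)
Maximum revenue is 32.
Now minimize piece count subject to staying optimal: for each k, pieces[k] = 1 + min over i with p[i]+r[k−i]=r[k] of pieces[k−i].
pieces[6] = 1
pieces[7] = 2
pieces[8] = 3
pieces[9] = 4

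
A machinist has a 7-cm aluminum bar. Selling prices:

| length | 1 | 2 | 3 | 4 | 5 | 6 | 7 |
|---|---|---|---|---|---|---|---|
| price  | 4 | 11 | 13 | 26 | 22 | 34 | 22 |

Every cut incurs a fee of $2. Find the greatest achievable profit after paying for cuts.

37

Consider every possible first cut. r[k] is the best of p[i]+r[k−i] over all sellable i≤k, charging 2 whenever i<k.
r[1] = 4
r[2] = max(4+4-2, 11+0) = 11
r[3] = max(4+11-2, 11+4-2, 13+0) = 13
r[4] = max(4+13-2, 11+11-2, 13+4-2, 26+0) = 26
r[5] = max(4+26-2, 11+13-2, 13+11-2, 26+4-2, 22+0) = 28
r[6] = max(4+28-2, 11+26-2, 13+13-2, 26+11-2, 22+4-2, 34+0) = 35
r[7] = max(4+35-2, 11+28-2, 13+26-2, …, 34+4-2, 22+0) = 37
One optimal plan: pieces 4 + 2 + 1 (2 cuts) → $41 − $4 = $37.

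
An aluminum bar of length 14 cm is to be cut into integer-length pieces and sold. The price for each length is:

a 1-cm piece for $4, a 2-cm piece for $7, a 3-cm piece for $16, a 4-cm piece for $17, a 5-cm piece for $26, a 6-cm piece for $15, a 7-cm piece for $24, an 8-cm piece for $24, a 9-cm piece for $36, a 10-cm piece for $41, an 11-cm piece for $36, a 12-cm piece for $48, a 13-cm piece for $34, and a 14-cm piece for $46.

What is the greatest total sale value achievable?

74

Consider every possible first cut. best[k] is the best of p[i]+best[k−i] over all sellable i≤k.
best[1] = 4
best[2] = max(4+4, 7+0) = 8
best[3] = max(4+8, 7+4, 16+0) = 16
best[4] = max(4+16, 7+8, 16+4, 17+0) = 20
best[5] = max(4+20, 7+16, 16+8, 17+4, 26+0) = 26
best[6] = max(4+26, 7+20, 16+16, 17+8, 26+4, 15+0) = 32
best[7] = max(4+32, 7+26, 16+20, …, 15+4, 24+0) = 36
best[8] = max(4+36, 7+32, 16+26, …, 24+4, 24+0) = 42
best[9] = max(4+42, 7+36, 16+32, …, 24+4, 36+0) = 48
best[10] = max(4+48, 7+42, 16+36, …, 36+4, 41+0) = 52
best[11] = max(4+52, 7+48, 16+42, …, 41+4, 36+0) = 58
best[12] = max(4+58, 7+52, 16+48, …, 36+4, 48+0) = 64
best[13] = max(4+64, 7+58, 16+52, …, 48+4, 34+0) = 68
best[14] = max(4+68, 7+64, 16+58, …, 34+4, 46+0) = 74
One optimal cutting: 5 + 3 + 3 + 3 → $26 + $16 + $16 + $16 = $74.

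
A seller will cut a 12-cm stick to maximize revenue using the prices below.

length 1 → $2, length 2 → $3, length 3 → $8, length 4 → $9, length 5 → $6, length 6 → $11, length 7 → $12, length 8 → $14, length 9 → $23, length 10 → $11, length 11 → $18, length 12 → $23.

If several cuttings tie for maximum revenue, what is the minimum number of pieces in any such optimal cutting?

Build r[k] bottom-up: r[k] = max over allowed piece i of (p[i] + r[k−i]).
r[1] = 2
r[2] = 4  (first piece 1, then r[1]=2)
r[3] = 8
r[4] = 10  (first piece 1, then r[3]=8)
r[5] = 12  (first piece 1, then r[4]=10)
r[6] = 16  (first piece 3, then r[3]=8)
r[7] = 18  (first piece 1, then r[6]=16)
r[8] = 20  (first piece 1, then r[7]=18)
r[9] = 24  (first piece 3, then r[6]=16)
r[10] = 26  (first piece 1, then r[9]=24)
r[11] = 28  (first piece 1, then r[10]=26)
r[12] = 32  (first piece 3, then r[9]=24)
Maximum revenue is $32.
Now minimize piece count subject to staying optimal: for each k, pieces[k] = 1 + min over i with p[i]+r[k−i]=r[k] of pieces[k−i].
pieces[9] = 3
pieces[10] = 4
pieces[11] = 5
pieces[12] = 4

4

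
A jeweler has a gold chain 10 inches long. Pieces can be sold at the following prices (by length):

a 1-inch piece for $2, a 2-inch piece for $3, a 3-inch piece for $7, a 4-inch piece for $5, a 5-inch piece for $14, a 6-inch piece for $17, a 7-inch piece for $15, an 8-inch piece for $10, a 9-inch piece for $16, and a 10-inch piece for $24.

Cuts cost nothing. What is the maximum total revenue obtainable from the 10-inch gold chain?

Let r[k] be the best obtainable value from length k. For each k, try every first piece i and keep the best of price[i] + r[k−i].
r[1] = 2
r[2] = max(2+2, 3+0) = 4
r[3] = max(2+4, 3+2, 7+0) = 7
r[4] = max(2+7, 3+4, 7+2, 5+0) = 9
r[5] = max(2+9, 3+7, 7+4, 5+2, 14+0) = 14
r[6] = max(2+14, 3+9, 7+7, 5+4, 14+2, 17+0) = 17
r[7] = max(2+17, 3+14, 7+9, …, 17+2, 15+0) = 19
r[8] = max(2+19, 3+17, 7+14, …, 15+2, 10+0) = 21
r[9] = max(2+21, 3+19, 7+17, …, 10+2, 16+0) = 24
r[10] = max(2+24, 3+21, 7+19, …, 16+2, 24+0) = 28
One optimal cutting: 5 + 5 → $14 + $14 = $28.

28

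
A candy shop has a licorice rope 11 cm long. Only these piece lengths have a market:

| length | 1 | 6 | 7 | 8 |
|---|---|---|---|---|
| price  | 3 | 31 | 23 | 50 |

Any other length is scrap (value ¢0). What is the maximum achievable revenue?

59

Build best[k] bottom-up: best[k] = max over allowed piece i of (p[i] + best[k−i]).
best[1] = 3
best[2] = 6  (first piece 1, then best[1]=3)
best[3] = 9  (first piece 1, then best[2]=6)
best[4] = 12  (first piece 1, then best[3]=9)
best[5] = 15  (first piece 1, then best[4]=12)
best[6] = max(3+15, 31+0) = 31
best[7] = max(3+31, 31+3, 23+0) = 34
best[8] = max(3+34, 31+6, 23+3, 50+0) = 50
best[9] = max(3+50, 31+9, 23+6, 50+3) = 53
best[10] = max(3+53, 31+12, 23+9, 50+6) = 56
best[11] = max(3+56, 31+15, 23+12, 50+9) = 59
One optimal cutting: 8 + 1 + 1 + 1 → ¢59.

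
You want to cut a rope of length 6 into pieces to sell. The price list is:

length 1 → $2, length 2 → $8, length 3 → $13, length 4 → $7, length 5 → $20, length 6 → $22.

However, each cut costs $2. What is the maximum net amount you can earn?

Consider every possible first cut. net[k] is the best of p[i]+net[k−i] over all sellable i≤k, charging 2 whenever i<k.
net[1] = 2
net[2] = 8
net[3] = 13
net[4] = 14  (first piece 2, then net[2]=8)
net[5] = 20
net[6] = 24  (first piece 3, then net[3]=13)
One optimal plan: pieces 3 + 3 (1 cut) → $26 − $2 = $24.

24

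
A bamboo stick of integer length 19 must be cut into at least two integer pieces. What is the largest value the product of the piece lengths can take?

972

Define prod[k] = max over 1≤i<k of i · max(k−i, prod[k−i]); the inner max lets the remainder stay uncut if that's better.
prod[2] = 1·max(1,0) = 1·1 = 1
prod[3] = max(1·2, 2·1) = 2
prod[4] = max(1·3, 2·2, 3·1) = 4
prod[5] = max(1·4, 2·3, 3·2, 4·1) = 6
prod[6] = max(1·6, 2·4, 3·3, 4·2, 5·1) = 9
prod[7] = max(1·9, 2·6, 3·4, 4·3, 5·2, 6·1) = 12
prod[8] = max(1·12, 2·9, 3·6, …, 6·2, 7·1) = 18
prod[9] = max(1·18, 2·12, 3·9, …, 7·2, 8·1) = 27
prod[10] = max(1·27, 2·18, 3·12, …, 8·2, 9·1) = 36
prod[11] = max(1·36, 2·27, 3·18, …, 9·2, 10·1) = 54
prod[12] = max(1·54, 2·36, 3·27, …, 10·2, 11·1) = 81
prod[13] = max(1·81, 2·54, 3·36, …, 11·2, 12·1) = 108
prod[14] = max(1·108, 2·81, 3·54, …, 12·2, 13·1) = 162
prod[15] = max(1·162, 2·108, 3·81, …, 13·2, 14·1) = 243
prod[16] = max(1·243, 2·162, 3·108, …, 14·2, 15·1) = 324
prod[17] = max(1·324, 2·243, 3·162, …, 15·2, 16·1) = 486
prod[18] = max(1·486, 2·324, 3·243, …, 16·2, 17·1) = 729
prod[19] = max(1·729, 2·486, 3·324, …, 17·2, 18·1) = 972
One optimal split: 3 + 3 + 3 + 3 + 3 + 2 + 2; product 3·3·3·3·3·2·2 = 972.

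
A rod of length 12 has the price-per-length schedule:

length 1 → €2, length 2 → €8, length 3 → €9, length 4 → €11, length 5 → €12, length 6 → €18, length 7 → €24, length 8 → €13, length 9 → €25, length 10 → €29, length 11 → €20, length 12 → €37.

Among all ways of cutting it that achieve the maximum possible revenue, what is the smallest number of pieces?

Consider every possible first cut. r[k] is the best of p[i]+r[k−i] over all sellable i≤k.
r[1] = 2
r[2] = 8
r[3] = 10  (first piece 1, then r[2]=8)
r[4] = 16  (first piece 2, then r[2]=8)
r[5] = 18  (first piece 1, then r[4]=16)
r[6] = 24  (first piece 2, then r[4]=16)
r[7] = 26  (first piece 1, then r[6]=24)
r[8] = 32  (first piece 2, then r[6]=24)
r[9] = 34  (first piece 1, then r[8]=32)
r[10] = 40  (first piece 2, then r[8]=32)
r[11] = 42  (first piece 1, then r[10]=40)
r[12] = 48  (first piece 2, then r[10]=40)
Maximum revenue is €48.
Now minimize piece count subject to staying optimal: for each k, pieces[k] = 1 + min over i with p[i]+r[k−i]=r[k] of pieces[k−i].
pieces[9] = 5
pieces[10] = 5
pieces[11] = 6
pieces[12] = 6

6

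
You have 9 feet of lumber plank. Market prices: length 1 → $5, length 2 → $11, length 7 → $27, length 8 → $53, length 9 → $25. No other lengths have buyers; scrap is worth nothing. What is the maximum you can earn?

Consider every possible first cut. r[k] is the best of p[i]+r[k−i] over all sellable i≤k.
r[1] = 5
r[2] = max(5+5, 11+0) = 11
r[3] = max(5+11, 11+5) = 16
r[4] = max(5+16, 11+11) = 22
r[5] = max(5+22, 11+16) = 27
r[6] = max(5+27, 11+22) = 33
r[7] = max(5+33, 11+27, 27+0) = 38
r[8] = max(5+38, 11+33, 27+5, 53+0) = 53
r[9] = max(5+53, 11+38, 27+11, 53+5, 25+0) = 58
One optimal cutting: 8 + 1 → $58.

58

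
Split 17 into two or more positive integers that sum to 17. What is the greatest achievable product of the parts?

Let f[k] be the best product for length k (with at least one cut). For each first piece i, the rest contributes max(k−i, f[k−i]).
Small cases: f[2]=1, f[3]=2, f[4]=4, f[5]=6, f[6]=9, f[7]=12, f[8]=18, f[9]=27, f[10]=36.
f[11] = max(1*36, 2*27, 3*18, …, 9*2, 10*1) = 54
f[12] = max(1*54, 2*36, 3*27, …, 10*2, 11*1) = 81
f[13] = max(1*81, 2*54, 3*36, …, 11*2, 12*1) = 108
f[14] = max(1*108, 2*81, 3*54, …, 12*2, 13*1) = 162
f[15] = max(1*162, 2*108, 3*81, …, 13*2, 14*1) = 243
f[16] = max(1*243, 2*162, 3*108, …, 14*2, 15*1) = 324
f[17] = max(1*324, 2*243, 3*162, …, 15*2, 16*1) = 486
One optimal split: 3 + 3 + 3 + 3 + 3 + 2; product 3*3*3*3*3*2 = 486.

486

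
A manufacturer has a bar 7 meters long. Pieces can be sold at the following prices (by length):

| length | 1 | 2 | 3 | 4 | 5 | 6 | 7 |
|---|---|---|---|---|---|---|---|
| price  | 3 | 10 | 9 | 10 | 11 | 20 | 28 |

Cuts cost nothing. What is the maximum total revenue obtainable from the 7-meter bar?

Build R[k] bottom-up: R[k] = max over allowed piece i of (p[i] + R[k−i]).
R[1] = 3
R[2] = max(3+3, 10+0) = 10
R[3] = max(3+10, 10+3, 9+0) = 13
R[4] = max(3+13, 10+10, 9+3, 10+0) = 20
R[5] = max(3+20, 10+13, 9+10, 10+3, 11+0) = 23
R[6] = max(3+23, 10+20, 9+13, 10+10, 11+3, 20+0) = 30
R[7] = max(3+30, 10+23, 9+20, …, 20+3, 28+0) = 33
One optimal cutting: 2 + 2 + 2 + 1 → 10 + 10 + 10 + 3 = 33.

33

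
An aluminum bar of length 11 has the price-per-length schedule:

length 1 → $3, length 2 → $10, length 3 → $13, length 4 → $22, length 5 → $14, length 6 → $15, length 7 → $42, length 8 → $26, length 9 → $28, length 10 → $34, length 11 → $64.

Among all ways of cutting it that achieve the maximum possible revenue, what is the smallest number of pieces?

1

Let r[k] be the best obtainable value from length k. For each k, try every first piece i and keep the best of price[i] + r[k−i].
r[1] = 3
r[2] = max(3+3, 10+0) = 10
r[3] = max(3+10, 10+3, 13+0) = 13
r[4] = max(3+13, 10+10, 13+3, 22+0) = 22
r[5] = max(3+22, 10+13, 13+10, 22+3, 14+0) = 25
r[6] = max(3+25, 10+22, 13+13, 22+10, 14+3, 15+0) = 32
r[7] = max(3+32, 10+25, 13+22, …, 15+3, 42+0) = 42
r[8] = max(3+42, 10+32, 13+25, …, 42+3, 26+0) = 45
r[9] = max(3+45, 10+42, 13+32, …, 26+3, 28+0) = 52
r[10] = max(3+52, 10+45, 13+42, …, 28+3, 34+0) = 55
r[11] = max(3+55, 10+52, 13+45, …, 34+3, 64+0) = 64
Maximum revenue is $64.
Now minimize piece count subject to staying optimal: for each k, pieces[k] = 1 + min over i with p[i]+r[k−i]=r[k] of pieces[k−i].
pieces[8] = 2
pieces[9] = 2
pieces[10] = 2
pieces[11] = 1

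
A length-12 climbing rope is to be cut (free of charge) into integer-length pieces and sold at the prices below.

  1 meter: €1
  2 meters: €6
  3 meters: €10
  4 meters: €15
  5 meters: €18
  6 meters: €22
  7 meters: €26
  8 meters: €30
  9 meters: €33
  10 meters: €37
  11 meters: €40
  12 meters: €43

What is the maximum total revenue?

Let R[k] be the best obtainable value from length k. For each k, try every first piece i and keep the best of price[i] + R[k−i].
R[1] = 1
R[2] = 6
R[3] = 10
R[4] = 15
R[5] = 18
R[6] = 22
R[7] = 26
R[8] = 30  (first piece 4, then R[4]=15)
R[9] = 33  (first piece 4, then R[5]=18)
R[10] = 37  (first piece 4, then R[6]=22)
R[11] = 41  (first piece 4, then R[7]=26)
R[12] = 45  (first piece 4, then R[8]=30)
One optimal cutting: 4 + 4 + 4 → €15 + €15 + €15 = €45.

45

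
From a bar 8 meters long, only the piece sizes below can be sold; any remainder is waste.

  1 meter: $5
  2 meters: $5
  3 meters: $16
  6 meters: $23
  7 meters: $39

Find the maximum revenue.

44

Build best[k] bottom-up: best[k] = max over allowed piece i of (p[i] + best[k−i]).
best[1] = 5
best[2] = 10  (first piece 1, then best[1]=5)
best[3] = 16
best[4] = 21  (first piece 1, then best[3]=16)
best[5] = 26  (first piece 1, then best[4]=21)
best[6] = 32  (first piece 3, then best[3]=16)
best[7] = 39
best[8] = 44  (first piece 1, then best[7]=39)
One optimal cutting: 7 + 1 → $44.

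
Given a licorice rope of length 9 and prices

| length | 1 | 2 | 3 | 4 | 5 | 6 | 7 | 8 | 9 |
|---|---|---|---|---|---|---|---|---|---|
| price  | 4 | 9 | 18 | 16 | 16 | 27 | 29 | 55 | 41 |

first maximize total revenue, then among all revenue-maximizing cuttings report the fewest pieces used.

Let r[k] be the best obtainable value from length k. For each k, try every first piece i and keep the best of price[i] + r[k−i].
r[1] = 4
r[2] = 9
r[3] = 18
r[4] = 22  (first piece 1, then r[3]=18)
r[5] = 27  (first piece 2, then r[3]=18)
r[6] = 36  (first piece 3, then r[3]=18)
r[7] = 40  (first piece 1, then r[6]=36)
r[8] = 55
r[9] = 59  (first piece 1, then r[8]=55)
Maximum revenue is ¢59.
Now minimize piece count subject to staying optimal: for each k, pieces[k] = 1 + min over i with p[i]+r[k−i]=r[k] of pieces[k−i].
pieces[6] = 2
pieces[7] = 3
pieces[8] = 1
pieces[9] = 2

2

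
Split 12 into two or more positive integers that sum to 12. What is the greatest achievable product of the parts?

81

Define m[k] = max over 1≤i<k of i · max(k−i, m[k−i]); the inner max lets the remainder stay uncut if that's better.
m[2] = 1·max(1,0) = 1·1 = 1
m[3] = max(1·2, 2·1) = 2
m[4] = max(1·3, 2·2, 3·1) = 4
m[5] = max(1·4, 2·3, 3·2, 4·1) = 6
m[6] = max(1·6, 2·4, 3·3, 4·2, 5·1) = 9
m[7] = max(1·9, 2·6, 3·4, 4·3, 5·2, 6·1) = 12
m[8] = max(1·12, 2·9, 3·6, …, 6·2, 7·1) = 18
m[9] = max(1·18, 2·12, 3·9, …, 7·2, 8·1) = 27
m[10] = max(1·27, 2·18, 3·12, …, 8·2, 9·1) = 36
m[11] = max(1·36, 2·27, 3·18, …, 9·2, 10·1) = 54
m[12] = max(1·54, 2·36, 3·27, …, 10·2, 11·1) = 81
One optimal split: 3 + 3 + 3 + 3; product 3·3·3·3 = 81.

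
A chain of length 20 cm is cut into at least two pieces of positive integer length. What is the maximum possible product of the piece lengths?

Define P[k] = max over 1≤i<k of i · max(k−i, P[k−i]); the inner max lets the remainder stay uncut if that's better.
Small cases: P[2]=1, P[3]=2, P[4]=4, P[5]=6, P[6]=9, P[7]=12, P[8]=18, P[9]=27, P[10]=36, P[11]=54, P[12]=81, P[13]=108, P[14]=162.
P[15] = 3×max(12,81) = 3×81 = 243
P[16] = 2×max(14,162) = 2×162 = 324
P[17] = 2×max(15,243) = 2×243 = 486
P[18] = 3×max(15,243) = 3×243 = 729
P[19] = 2×max(17,486) = 2×486 = 972
P[20] = 2×max(18,729) = 2×729 = 1458
One optimal split: 3 + 3 + 3 + 3 + 3 + 3 + 2; product 3×3×3×3×3×3×2 = 1458.

1458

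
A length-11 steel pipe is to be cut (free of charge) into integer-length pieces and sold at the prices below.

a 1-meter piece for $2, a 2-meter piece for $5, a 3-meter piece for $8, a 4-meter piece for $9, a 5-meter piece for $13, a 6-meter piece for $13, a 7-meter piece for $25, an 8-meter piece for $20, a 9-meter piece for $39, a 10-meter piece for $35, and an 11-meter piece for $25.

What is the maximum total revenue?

Consider every possible first cut. R[k] is the best of p[i]+R[k−i] over all sellable i≤k.
R[1] = 2
R[2] = 5
R[3] = 8
R[4] = 10  (first piece 1, then R[3]=8)
R[5] = 13  (first piece 2, then R[3]=8)
R[6] = 16  (first piece 3, then R[3]=8)
R[7] = 25
R[8] = 27  (first piece 1, then R[7]=25)
R[9] = 39
R[10] = 41  (first piece 1, then R[9]=39)
R[11] = 44  (first piece 2, then R[9]=39)
One optimal cutting: 9 + 2 → $39 + $5 = $44.

44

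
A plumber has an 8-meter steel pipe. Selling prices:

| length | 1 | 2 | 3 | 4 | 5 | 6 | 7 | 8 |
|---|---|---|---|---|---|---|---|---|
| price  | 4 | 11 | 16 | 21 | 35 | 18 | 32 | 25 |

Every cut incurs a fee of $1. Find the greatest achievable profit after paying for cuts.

50

Build r[k] bottom-up: r[k] = max over allowed piece i of (p[i] + r[k−i]) − 1 per cut.
r[1] = 4
r[2] = 11
r[3] = 16
r[4] = 21  (first piece 2, then r[2]=11)
r[5] = 35
r[6] = 38  (first piece 1, then r[5]=35)
r[7] = 45  (first piece 2, then r[5]=35)
r[8] = 50  (first piece 3, then r[5]=35)
One optimal plan: pieces 5 + 3 (1 cut) → $51 − $1 = $50.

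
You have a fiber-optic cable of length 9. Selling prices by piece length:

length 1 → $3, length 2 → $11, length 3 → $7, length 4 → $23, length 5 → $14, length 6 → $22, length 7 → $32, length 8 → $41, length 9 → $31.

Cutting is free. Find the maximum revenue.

49

Build best[k] bottom-up: best[k] = max over allowed piece i of (p[i] + best[k−i]).
best[1] = 3
best[2] = max(3+3, 11+0) = 11
best[3] = max(3+11, 11+3, 7+0) = 14
best[4] = max(3+14, 11+11, 7+3, 23+0) = 23
best[5] = max(3+23, 11+14, 7+11, 23+3, 14+0) = 26
best[6] = max(3+26, 11+23, 7+14, 23+11, 14+3, 22+0) = 34
best[7] = max(3+34, 11+26, 7+23, …, 22+3, 32+0) = 37
best[8] = max(3+37, 11+34, 7+26, …, 32+3, 41+0) = 46
best[9] = max(3+46, 11+37, 7+34, …, 41+3, 31+0) = 49
One optimal cutting: 4 + 4 + 1 → $23 + $23 + $3 = $49.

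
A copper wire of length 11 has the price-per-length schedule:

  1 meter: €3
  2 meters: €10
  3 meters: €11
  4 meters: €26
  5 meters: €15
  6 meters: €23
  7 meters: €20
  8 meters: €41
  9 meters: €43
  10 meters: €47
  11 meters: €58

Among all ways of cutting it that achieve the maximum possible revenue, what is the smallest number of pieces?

4

Consider every possible first cut. r[k] is the best of p[i]+r[k−i] over all sellable i≤k.
r[1] = 3
r[2] = 10
r[3] = 13  (first piece 1, then r[2]=10)
r[4] = 26
r[5] = 29  (first piece 1, then r[4]=26)
r[6] = 36  (first piece 2, then r[4]=26)
r[7] = 39  (first piece 1, then r[6]=36)
r[8] = 52  (first piece 4, then r[4]=26)
r[9] = 55  (first piece 1, then r[8]=52)
r[10] = 62  (first piece 2, then r[8]=52)
r[11] = 65  (first piece 1, then r[10]=62)
Maximum revenue is €65.
Now minimize piece count subject to staying optimal: for each k, pieces[k] = 1 + min over i with p[i]+r[k−i]=r[k] of pieces[k−i].
pieces[8] = 2
pieces[9] = 3
pieces[10] = 3
pieces[11] = 4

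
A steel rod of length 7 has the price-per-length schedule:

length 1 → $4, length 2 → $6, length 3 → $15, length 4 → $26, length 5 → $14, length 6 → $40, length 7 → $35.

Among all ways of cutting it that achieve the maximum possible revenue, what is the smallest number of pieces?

Consider every possible first cut. r[k] is the best of p[i]+r[k−i] over all sellable i≤k.
r[1] = 4
r[2] = 8  (first piece 1, then r[1]=4)
r[3] = 15
r[4] = 26
r[5] = 30  (first piece 1, then r[4]=26)
r[6] = 40
r[7] = 44  (first piece 1, then r[6]=40)
Maximum revenue is $44.
Now minimize piece count subject to staying optimal: for each k, pieces[k] = 1 + min over i with p[i]+r[k−i]=r[k] of pieces[k−i].
pieces[4] = 1
pieces[5] = 2
pieces[6] = 1
pieces[7] = 2

2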